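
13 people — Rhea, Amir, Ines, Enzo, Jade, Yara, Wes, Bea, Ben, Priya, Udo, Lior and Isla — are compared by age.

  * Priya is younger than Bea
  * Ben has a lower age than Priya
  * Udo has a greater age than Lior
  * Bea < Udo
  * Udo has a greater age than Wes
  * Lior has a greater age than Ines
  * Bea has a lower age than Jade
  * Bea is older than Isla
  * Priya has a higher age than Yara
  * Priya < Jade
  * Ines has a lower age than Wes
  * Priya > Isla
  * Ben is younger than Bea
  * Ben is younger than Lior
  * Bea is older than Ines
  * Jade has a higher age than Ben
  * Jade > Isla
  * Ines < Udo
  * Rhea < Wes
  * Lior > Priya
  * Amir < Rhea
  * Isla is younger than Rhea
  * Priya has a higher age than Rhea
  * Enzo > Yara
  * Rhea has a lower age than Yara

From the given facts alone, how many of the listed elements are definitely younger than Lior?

From Lior the given relations immediately reach Ben, Ines, Priya.
From those, Isla, Rhea, Yara — 6 in total.
From those, Amir — 7 in total.
Nothing else is reachable below Lior; 7 in all.

7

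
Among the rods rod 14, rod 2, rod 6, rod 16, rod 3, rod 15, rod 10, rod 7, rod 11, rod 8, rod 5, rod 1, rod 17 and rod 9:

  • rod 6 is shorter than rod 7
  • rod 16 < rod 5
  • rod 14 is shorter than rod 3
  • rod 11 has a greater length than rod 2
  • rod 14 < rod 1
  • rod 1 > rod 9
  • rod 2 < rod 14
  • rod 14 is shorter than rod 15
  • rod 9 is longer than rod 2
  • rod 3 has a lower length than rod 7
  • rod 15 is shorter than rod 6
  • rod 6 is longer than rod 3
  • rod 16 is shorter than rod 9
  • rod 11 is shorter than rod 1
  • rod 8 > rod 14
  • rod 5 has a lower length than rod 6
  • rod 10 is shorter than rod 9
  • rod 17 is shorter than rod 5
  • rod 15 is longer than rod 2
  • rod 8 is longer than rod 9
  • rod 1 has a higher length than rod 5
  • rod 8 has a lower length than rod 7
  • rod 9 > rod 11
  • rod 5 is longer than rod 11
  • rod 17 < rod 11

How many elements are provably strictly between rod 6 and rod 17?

2

Chaining upward from rod 17 reaches: rod 11, rod 9, rod 5, rod 8, rod 7, rod 1.
Chaining downward from rod 6 reaches: rod 2, rod 11, rod 16, rod 14, rod 5, rod 15, rod 3.
Strictly between rod 17 and rod 6 are those in both lists: rod 11, rod 5 — 2 elements.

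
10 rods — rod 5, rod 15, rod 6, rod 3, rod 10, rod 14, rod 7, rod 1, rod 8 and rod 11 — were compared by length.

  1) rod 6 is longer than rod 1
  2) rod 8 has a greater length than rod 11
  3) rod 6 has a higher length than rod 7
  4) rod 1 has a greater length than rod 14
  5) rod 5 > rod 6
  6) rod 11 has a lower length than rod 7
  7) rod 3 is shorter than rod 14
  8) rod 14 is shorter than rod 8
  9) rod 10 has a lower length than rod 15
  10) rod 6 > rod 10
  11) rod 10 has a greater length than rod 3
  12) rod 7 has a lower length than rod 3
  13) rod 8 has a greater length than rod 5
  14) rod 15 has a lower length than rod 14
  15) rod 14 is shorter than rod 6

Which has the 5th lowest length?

rod 15

The consecutive relations fix a unique order: rod 11 < rod 7 < rod 3 < rod 10 < rod 15 < rod 14 < rod 1 < rod 6 < rod 5 < rod 8.
The 5th smallest is rod 15.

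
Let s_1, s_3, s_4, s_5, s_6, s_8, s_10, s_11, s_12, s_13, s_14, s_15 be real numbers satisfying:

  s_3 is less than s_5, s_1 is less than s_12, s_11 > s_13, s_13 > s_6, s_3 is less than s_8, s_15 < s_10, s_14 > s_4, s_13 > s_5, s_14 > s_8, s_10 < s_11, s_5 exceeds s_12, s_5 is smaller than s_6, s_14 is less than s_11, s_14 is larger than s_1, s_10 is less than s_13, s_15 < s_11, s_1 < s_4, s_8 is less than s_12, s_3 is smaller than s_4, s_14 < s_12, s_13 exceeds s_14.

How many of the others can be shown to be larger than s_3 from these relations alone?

8

From s_3 the given relations immediately reach s_8, s_4, s_5.
From those, s_14, s_12, s_6, s_13 — 7 in total.
From those, s_11 — 8 in total.
No other element is forced above s_3 by the given relations, so the count is 8.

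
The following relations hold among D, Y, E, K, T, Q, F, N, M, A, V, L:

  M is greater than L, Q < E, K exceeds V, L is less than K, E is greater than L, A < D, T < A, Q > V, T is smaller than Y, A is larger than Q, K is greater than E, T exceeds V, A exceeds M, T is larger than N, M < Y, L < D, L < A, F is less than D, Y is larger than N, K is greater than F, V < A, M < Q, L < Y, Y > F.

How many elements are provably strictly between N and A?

1

The relations place N below A. An element lies strictly between them when it is forced above N and also forced below A.
Above N: {T, Y, D}. Below A: {V, L, M, T, Q}.
Intersection: {T} — 1.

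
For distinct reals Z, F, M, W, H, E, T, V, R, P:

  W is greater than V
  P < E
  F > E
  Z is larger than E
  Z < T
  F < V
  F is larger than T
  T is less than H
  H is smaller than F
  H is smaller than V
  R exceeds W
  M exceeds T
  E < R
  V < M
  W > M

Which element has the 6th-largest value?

H

The consecutive relations fix a unique order: P < E < Z < T < H < F < V < M < W < R.
The 6th largest is H.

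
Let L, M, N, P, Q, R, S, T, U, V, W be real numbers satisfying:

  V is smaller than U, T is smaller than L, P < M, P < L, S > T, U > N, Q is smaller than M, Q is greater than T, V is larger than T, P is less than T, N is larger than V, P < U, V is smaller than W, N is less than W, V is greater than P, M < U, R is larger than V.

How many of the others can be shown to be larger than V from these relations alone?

From V the given relations immediately reach N, U, W, R.
No other element is forced above V by the given relations, so the count is 4.

4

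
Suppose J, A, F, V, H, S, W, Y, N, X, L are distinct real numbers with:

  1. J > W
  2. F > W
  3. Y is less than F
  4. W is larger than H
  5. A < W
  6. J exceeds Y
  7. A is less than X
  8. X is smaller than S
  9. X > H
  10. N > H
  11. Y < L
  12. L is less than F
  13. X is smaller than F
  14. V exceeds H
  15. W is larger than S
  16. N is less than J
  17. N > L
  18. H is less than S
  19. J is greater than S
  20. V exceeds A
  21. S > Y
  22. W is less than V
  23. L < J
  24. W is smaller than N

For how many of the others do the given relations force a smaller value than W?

The elements the relations force below W are A, Y, H, X, S — no chain reaches any other.
That is 5.

5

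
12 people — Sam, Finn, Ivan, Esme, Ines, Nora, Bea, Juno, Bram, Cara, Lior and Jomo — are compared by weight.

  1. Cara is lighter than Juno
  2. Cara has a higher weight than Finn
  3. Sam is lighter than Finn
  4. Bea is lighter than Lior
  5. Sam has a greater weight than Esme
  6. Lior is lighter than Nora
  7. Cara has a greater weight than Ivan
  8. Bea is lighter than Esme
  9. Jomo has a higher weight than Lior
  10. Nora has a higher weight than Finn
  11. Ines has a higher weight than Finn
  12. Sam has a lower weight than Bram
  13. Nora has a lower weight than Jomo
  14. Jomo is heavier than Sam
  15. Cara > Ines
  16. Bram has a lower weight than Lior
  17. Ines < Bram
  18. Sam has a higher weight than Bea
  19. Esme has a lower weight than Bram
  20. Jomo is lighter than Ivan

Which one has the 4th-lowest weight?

Finn

Chaining the given pairs: Bea < Esme < Sam < Finn < Ines < Bram < Lior < Nora < Jomo < Ivan < Cara < Juno.
Counting 4 from the smallest end gives Finn.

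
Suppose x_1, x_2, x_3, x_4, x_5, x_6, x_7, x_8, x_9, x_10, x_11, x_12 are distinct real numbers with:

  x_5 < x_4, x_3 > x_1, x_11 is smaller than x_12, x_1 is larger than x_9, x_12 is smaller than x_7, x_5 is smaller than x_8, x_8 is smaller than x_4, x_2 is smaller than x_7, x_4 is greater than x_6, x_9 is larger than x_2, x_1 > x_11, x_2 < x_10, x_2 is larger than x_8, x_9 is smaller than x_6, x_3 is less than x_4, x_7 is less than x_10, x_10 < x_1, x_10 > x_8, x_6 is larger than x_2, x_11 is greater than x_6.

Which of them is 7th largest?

The consecutive relations fix a unique order: x_5 < x_8 < x_2 < x_9 < x_6 < x_11 < x_12 < x_7 < x_10 < x_1 < x_3 < x_4.
Counting 7 from the largest end gives x_11.

x_11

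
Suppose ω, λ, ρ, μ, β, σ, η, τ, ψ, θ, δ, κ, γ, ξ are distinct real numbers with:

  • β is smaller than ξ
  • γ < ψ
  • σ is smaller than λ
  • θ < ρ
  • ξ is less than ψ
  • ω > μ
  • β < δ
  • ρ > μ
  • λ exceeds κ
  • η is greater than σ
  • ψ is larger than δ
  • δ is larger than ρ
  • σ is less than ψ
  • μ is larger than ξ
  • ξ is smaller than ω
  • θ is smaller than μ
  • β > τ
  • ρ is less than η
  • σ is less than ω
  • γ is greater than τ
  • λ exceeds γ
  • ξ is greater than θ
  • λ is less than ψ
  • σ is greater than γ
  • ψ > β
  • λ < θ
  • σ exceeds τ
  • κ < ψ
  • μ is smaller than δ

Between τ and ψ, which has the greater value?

ψ

τ < γ and γ < σ give τ < σ.
Then σ < λ extends the chain to λ.
With λ < θ: τ < γ < σ < λ < θ.
Then θ < ξ extends the chain to ξ.
Then ξ < μ extends the chain to μ.
Then μ < ρ extends the chain to ρ.
Then ρ < δ extends the chain to δ.
Then δ < ψ extends the chain to ψ.
So τ < ψ; ψ is the larger of the two.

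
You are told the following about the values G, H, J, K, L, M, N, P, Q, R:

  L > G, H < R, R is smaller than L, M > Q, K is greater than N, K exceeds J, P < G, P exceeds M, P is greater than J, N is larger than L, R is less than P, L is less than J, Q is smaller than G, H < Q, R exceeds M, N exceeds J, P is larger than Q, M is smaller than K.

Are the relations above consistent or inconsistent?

inconsistent

We have J < P stated directly, yet also P < G < L < J by chaining the others — so P < J. Contradiction.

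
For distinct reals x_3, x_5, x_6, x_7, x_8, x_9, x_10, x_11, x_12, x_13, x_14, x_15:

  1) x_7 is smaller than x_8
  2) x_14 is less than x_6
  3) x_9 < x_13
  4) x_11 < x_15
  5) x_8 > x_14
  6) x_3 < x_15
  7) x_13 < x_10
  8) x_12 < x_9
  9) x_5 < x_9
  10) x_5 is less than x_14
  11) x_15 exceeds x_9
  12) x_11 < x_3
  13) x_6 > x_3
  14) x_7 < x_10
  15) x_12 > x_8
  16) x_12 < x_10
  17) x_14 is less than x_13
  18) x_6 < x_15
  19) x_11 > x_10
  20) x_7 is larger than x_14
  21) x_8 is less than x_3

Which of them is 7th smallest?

Chaining the given pairs: x_5 < x_14 < x_7 < x_8 < x_12 < x_9 < x_13 < x_10 < x_11 < x_3 < x_6 < x_15.
Counting 7 from the smallest end gives x_13.

x_13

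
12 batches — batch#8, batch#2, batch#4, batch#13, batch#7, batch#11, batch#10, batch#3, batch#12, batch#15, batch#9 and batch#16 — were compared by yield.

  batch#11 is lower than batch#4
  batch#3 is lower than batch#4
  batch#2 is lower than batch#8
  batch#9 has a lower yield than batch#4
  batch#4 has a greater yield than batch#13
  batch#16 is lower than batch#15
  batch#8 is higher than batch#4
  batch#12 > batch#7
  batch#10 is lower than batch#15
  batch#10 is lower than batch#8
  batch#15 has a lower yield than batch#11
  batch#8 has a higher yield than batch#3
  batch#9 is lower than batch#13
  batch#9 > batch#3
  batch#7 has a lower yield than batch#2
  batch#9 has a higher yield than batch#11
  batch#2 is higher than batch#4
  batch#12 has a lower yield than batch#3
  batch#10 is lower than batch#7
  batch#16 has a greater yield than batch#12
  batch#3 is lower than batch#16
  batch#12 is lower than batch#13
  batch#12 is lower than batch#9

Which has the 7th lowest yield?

batch#11

Piecing the relations together gives one ordering: batch#10 < batch#7 < batch#12 < batch#3 < batch#16 < batch#15 < batch#11 < batch#9 < batch#13 < batch#4 < batch#2 < batch#8.
The 7th smallest is batch#11.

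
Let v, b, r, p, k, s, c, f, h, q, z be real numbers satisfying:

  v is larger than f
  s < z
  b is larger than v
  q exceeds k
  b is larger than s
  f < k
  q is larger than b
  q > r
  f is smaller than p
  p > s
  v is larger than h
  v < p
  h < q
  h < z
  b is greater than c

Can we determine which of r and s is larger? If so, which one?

undetermined

Following every chain through r: above r we get q.
s is not reached, and no chain runs the other way from s to r.
So the given relations leave the order of r and s undetermined.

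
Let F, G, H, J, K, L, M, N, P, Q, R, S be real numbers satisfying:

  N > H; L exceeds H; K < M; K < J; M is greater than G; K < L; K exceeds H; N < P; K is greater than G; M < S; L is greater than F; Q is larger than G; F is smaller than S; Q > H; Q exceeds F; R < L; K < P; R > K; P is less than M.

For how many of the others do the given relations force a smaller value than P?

4

Directly below P: K, N.
One step further: G, H (4 so far).
Nothing else is reachable below P; 4 in all.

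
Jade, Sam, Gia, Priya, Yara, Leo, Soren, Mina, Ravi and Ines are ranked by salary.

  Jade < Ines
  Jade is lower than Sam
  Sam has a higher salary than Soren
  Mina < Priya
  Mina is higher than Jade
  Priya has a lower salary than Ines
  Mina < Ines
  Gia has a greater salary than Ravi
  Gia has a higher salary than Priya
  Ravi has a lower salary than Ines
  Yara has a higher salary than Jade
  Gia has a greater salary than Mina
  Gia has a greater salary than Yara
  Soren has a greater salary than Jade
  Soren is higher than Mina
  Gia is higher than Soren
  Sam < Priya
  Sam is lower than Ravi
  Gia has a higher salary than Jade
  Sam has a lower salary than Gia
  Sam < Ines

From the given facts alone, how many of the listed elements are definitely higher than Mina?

Directly above Mina: Soren, Priya, Gia, Ines.
One step further: Sam (5 so far).
One step further: Ravi (6 so far).
Nothing else is reachable above Mina; 6 in all.

6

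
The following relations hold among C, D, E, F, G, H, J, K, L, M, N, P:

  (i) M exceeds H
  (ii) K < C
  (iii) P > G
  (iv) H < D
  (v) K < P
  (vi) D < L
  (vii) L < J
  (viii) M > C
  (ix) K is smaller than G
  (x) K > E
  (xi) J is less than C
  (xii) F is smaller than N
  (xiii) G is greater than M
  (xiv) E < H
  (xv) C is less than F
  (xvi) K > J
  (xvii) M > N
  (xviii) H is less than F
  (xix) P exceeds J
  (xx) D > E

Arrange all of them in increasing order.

Nothing is placed below E, so it is least; from there E < H; H < D; D < L; L < J; J < K; K < C; C < F; F < N; N < M; M < G; G < P, each given directly.

E < H < D < L < J < K < C < F < N < M < G < P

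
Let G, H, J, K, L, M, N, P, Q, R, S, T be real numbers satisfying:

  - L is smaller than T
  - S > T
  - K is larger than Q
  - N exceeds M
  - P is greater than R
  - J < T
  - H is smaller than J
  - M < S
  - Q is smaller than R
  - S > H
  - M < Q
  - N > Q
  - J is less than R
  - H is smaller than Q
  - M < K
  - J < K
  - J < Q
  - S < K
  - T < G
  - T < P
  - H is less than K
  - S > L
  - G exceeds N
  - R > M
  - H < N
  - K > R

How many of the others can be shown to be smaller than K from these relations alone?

8

From K the given relations immediately reach H, M, J, Q, S, R.
From those, L, T — 8 in total.
Nothing else is reachable below K; 8 in all.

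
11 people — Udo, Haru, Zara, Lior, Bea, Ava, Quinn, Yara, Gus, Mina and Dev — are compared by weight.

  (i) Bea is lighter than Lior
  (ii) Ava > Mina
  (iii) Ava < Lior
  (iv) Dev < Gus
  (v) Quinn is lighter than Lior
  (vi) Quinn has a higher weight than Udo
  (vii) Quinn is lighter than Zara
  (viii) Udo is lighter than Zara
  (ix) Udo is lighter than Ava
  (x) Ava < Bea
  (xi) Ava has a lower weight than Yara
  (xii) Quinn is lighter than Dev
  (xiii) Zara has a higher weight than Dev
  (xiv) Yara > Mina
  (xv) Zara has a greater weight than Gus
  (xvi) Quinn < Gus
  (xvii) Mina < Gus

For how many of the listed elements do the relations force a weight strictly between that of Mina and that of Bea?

1

Chaining upward from Mina reaches: Ava, Yara, Lior, Gus, Zara.
Chaining downward from Bea reaches: Udo, Ava.
Strictly between Mina and Bea are those in both lists: Ava — 1 element.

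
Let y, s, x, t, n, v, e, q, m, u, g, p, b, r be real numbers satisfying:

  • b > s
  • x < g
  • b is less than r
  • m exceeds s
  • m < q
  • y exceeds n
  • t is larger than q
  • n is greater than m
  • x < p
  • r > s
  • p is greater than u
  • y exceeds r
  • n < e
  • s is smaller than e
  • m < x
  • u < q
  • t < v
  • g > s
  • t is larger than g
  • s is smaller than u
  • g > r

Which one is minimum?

Chaining upward from s: directly above it, b, u, r, m, g, e; then x, p, n, q, t, y; then v.
That covers every other element, and nothing is given below s, so s is the minimum.

s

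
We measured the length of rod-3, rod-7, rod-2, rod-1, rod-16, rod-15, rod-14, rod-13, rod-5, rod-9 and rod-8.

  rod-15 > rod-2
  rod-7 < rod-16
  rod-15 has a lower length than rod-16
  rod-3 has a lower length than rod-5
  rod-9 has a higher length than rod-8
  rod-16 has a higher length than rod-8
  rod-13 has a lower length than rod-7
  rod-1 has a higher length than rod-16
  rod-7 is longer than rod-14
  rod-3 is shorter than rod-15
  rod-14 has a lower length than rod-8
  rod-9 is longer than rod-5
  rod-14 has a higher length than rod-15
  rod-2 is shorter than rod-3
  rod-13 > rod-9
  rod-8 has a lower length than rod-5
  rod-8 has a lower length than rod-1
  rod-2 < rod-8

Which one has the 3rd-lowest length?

rod-15

Chaining the given pairs: rod-2 < rod-3 < rod-15 < rod-14 < rod-8 < rod-5 < rod-9 < rod-13 < rod-7 < rod-16 < rod-1.
Counting 3 from the smallest end gives rod-15.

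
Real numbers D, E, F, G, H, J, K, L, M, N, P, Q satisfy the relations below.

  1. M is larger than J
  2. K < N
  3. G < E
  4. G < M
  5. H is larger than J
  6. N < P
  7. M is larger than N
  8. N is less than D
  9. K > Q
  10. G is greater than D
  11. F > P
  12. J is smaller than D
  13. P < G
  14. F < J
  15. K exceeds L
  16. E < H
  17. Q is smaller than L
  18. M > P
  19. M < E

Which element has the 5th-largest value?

D

Piecing the relations together gives one ordering: Q < L < K < N < P < F < J < D < G < M < E < H.
Counting 5 from the largest end gives D.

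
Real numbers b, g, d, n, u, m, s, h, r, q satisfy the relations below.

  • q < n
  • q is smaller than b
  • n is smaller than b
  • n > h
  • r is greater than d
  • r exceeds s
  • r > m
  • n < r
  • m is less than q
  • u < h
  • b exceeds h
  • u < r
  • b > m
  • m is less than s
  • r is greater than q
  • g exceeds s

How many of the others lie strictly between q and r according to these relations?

1

Chaining upward from q reaches: n, b.
Chaining downward from r reaches: m, d, s, u, h, n.
Strictly between q and r are those in both lists: n — 1 element.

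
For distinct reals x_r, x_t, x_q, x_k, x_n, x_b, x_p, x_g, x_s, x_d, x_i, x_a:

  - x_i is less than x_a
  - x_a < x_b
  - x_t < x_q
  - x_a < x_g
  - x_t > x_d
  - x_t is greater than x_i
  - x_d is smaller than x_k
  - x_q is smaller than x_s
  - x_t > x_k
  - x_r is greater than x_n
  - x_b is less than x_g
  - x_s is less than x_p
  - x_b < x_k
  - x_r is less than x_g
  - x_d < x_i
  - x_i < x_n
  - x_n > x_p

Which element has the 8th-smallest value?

Chaining the given pairs: x_d < x_i < x_a < x_b < x_k < x_t < x_q < x_s < x_p < x_n < x_r < x_g.
Counting 8 from the smallest end gives x_s.

x_s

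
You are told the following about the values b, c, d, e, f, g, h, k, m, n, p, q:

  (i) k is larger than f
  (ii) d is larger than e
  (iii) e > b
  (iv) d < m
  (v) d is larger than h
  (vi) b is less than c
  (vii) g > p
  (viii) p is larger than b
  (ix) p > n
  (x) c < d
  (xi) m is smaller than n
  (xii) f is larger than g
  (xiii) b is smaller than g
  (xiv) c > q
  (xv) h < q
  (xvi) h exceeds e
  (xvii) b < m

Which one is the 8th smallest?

Chaining the given pairs: b < e < h < q < c < d < m < n < p < g < f < k.
The 8th smallest is n.

n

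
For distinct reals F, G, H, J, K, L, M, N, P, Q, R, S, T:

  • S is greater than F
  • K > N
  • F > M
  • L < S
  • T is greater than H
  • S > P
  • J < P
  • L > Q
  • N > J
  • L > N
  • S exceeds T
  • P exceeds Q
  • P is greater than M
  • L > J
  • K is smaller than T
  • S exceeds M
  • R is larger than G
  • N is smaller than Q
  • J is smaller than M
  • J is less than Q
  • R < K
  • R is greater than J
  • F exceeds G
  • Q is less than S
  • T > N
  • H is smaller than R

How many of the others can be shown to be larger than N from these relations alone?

6

From N the given relations immediately reach Q, K, T, L.
From those, P, S — 6 in total.
Nothing else is reachable above N; 6 in all.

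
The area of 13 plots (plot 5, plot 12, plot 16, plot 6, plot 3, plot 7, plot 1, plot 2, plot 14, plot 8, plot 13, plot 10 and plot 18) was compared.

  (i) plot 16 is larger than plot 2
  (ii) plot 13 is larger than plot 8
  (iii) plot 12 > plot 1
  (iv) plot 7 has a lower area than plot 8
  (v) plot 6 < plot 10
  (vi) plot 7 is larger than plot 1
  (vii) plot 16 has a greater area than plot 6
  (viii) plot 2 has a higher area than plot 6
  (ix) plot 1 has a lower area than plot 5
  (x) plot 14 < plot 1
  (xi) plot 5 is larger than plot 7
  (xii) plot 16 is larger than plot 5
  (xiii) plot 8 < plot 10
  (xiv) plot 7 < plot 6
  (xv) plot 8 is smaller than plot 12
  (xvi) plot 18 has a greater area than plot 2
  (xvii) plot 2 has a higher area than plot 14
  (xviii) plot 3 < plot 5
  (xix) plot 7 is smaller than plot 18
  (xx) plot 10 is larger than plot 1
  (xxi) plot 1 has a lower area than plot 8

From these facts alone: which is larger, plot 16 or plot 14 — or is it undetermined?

plot 16

plot 14 < plot 1 and plot 1 < plot 7 give plot 14 < plot 7.
With plot 7 < plot 6: plot 14 < plot 1 < plot 7 < plot 6.
With plot 6 < plot 2: plot 14 < plot 1 < plot 7 < plot 6 < plot 2.
Then plot 2 < plot 16 extends the chain to plot 16.
So plot 16 is larger.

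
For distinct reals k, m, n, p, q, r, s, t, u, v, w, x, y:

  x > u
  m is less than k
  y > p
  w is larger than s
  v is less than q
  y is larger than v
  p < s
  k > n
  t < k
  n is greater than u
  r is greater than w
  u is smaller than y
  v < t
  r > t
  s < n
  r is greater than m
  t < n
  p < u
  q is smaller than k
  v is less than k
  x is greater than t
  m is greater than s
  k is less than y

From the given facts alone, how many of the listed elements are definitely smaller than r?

6

From r the given relations immediately reach t, m, w.
From those, v, s — 5 in total.
From those, p — 6 in total.
Nothing else is reachable below r; 6 in all.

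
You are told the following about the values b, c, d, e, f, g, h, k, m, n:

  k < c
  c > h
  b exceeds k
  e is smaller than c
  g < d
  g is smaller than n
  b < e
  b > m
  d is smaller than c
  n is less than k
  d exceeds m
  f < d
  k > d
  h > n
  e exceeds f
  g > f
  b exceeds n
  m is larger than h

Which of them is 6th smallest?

The consecutive relations fix a unique order: f < g < n < h < m < d < k < b < e < c.
The 6th smallest is d.

d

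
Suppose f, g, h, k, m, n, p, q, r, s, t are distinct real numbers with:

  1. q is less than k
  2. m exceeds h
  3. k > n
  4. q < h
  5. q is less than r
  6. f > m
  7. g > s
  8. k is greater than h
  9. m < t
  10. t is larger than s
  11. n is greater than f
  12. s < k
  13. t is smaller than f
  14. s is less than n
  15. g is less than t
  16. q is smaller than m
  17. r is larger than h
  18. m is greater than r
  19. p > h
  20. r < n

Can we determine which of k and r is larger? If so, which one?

The relevant relations are r < m; m < t; t < f; f < n; n < k.
Chaining these gives r < m < t < f < n < k.
So k is larger.

k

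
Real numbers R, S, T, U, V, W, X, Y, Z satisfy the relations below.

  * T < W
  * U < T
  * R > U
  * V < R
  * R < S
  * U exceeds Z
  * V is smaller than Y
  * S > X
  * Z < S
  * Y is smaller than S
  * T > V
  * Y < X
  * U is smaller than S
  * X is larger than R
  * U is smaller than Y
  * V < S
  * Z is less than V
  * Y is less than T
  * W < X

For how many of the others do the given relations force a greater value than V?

Directly above V: Y, T, R, S.
One step further: W, X (6 so far).
No other element is forced above V by the given relations, so the count is 6.

6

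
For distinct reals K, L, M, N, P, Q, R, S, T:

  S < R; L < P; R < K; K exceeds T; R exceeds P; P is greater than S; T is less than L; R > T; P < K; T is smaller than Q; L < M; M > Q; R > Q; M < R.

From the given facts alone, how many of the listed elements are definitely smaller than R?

Directly below R: T, S, P, Q, M.
One step further: L (6 so far).
Nothing else is reachable below R; 6 in all.

6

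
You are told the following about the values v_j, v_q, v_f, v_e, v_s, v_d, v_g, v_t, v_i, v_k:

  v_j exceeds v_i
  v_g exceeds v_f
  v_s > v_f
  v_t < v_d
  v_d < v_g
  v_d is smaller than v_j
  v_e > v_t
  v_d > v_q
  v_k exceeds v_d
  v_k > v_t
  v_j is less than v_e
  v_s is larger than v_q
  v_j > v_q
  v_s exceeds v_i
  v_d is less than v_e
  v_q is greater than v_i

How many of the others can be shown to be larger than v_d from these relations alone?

4

From v_d the given relations immediately reach v_g, v_j, v_k, v_e.
No other element is forced above v_d by the given relations, so the count is 4.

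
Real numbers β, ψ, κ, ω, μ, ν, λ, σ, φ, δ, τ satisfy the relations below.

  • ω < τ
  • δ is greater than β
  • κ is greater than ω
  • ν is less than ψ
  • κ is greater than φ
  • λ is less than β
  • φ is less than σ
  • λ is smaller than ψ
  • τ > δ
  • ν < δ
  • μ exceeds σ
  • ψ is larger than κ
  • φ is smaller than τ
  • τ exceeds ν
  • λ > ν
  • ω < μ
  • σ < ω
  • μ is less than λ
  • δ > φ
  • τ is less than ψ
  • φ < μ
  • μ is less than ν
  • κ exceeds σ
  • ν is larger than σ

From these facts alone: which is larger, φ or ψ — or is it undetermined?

Chaining the given relations: φ < σ < ω < μ < ν < λ < β < δ < τ < ψ.
So ψ is larger.

ψ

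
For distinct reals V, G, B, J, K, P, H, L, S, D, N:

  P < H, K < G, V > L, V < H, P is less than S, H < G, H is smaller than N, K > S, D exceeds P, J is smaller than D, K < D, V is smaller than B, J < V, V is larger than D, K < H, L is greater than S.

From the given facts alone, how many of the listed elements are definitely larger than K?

6

Directly above K: D, H, G.
One step further: V, N (5 so far).
One step further: B (6 so far).
Nothing else is reachable above K; 6 in all.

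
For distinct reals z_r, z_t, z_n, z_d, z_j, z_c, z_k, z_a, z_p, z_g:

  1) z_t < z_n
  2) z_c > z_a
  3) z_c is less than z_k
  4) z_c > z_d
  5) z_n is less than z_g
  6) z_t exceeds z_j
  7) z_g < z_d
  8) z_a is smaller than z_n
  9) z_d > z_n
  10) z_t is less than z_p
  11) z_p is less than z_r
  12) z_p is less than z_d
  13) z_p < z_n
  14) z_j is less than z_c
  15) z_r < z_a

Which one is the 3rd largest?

z_d

The consecutive relations fix a unique order: z_j < z_t < z_p < z_r < z_a < z_n < z_g < z_d < z_c < z_k.
The 3rd largest is z_d.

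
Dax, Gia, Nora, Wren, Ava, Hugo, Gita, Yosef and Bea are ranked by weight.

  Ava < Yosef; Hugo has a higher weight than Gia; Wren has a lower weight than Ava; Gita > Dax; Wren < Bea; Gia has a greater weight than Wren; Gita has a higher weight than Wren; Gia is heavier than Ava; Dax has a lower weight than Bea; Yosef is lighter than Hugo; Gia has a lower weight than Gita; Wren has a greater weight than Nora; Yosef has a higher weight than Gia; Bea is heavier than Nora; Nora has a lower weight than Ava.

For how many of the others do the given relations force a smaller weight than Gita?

5

Directly below Gita: Wren, Dax, Gia.
One step further: Nora, Ava (5 so far).
Nothing else is reachable below Gita; 5 in all.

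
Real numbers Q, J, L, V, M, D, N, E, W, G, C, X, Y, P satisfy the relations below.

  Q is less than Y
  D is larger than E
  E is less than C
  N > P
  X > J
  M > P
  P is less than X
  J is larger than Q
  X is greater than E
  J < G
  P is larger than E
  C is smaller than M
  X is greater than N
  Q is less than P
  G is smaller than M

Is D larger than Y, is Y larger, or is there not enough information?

undetermined

Following every chain through Y: below Y we get Q.
D is not reached, and no chain runs the other way from D to Y.
So the given relations leave the order of Y and D undetermined.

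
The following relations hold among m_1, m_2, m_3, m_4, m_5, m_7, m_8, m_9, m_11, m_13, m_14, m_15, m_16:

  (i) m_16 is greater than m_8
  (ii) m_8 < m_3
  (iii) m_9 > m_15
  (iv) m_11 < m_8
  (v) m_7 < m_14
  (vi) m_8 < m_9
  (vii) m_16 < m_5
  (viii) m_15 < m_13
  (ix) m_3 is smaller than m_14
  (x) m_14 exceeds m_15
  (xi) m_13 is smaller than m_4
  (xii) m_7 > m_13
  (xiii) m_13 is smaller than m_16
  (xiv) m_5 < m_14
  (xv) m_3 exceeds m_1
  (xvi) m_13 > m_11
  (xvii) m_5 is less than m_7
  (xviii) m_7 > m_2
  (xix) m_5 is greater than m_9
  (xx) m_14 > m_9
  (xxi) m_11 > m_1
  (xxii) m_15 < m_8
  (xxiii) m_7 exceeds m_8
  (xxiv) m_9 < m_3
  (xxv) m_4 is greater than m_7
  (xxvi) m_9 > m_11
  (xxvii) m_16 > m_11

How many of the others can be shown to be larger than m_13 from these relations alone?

5

The elements the relations force above m_13 are m_16, m_5, m_7, m_14, m_4 — no chain reaches any other.
That is 5.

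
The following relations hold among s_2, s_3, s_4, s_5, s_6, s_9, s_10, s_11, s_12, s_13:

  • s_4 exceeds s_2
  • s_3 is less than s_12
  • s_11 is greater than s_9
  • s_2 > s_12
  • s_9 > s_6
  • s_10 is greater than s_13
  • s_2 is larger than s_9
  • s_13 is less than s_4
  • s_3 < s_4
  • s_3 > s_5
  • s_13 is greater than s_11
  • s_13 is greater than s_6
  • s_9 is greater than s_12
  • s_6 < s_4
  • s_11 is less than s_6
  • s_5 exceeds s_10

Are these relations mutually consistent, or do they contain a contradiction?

inconsistent

Chaining the given relations yields s_11 < s_6 < s_13 < s_10 < s_5 < s_3 < s_12 < s_9, so s_11 < s_9. But one relation states s_9 < s_11. These cannot both hold.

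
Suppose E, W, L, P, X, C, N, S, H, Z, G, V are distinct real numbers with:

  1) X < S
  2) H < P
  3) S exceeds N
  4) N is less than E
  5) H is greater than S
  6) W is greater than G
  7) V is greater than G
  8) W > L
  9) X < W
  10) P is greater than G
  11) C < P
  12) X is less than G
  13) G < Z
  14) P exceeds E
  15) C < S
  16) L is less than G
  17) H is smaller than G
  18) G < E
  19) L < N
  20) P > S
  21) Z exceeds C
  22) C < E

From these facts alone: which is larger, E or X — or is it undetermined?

Link the given pairs in sequence: X < S; S < H; H < G; G < E.
Chaining these gives X < S < H < G < E.
So E is larger.

E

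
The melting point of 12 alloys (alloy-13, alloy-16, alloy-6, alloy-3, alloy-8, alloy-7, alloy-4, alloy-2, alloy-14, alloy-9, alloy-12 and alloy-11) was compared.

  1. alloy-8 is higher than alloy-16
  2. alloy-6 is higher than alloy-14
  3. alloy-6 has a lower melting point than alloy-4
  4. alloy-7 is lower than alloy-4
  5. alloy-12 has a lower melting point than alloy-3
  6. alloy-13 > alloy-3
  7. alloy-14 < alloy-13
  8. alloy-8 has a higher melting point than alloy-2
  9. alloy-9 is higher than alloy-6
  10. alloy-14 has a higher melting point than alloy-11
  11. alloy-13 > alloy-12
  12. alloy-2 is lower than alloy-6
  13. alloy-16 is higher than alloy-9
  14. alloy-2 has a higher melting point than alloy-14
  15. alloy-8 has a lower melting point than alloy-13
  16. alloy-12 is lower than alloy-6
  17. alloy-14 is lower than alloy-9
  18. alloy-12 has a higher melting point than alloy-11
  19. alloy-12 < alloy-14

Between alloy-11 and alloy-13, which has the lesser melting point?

The relevant relations are alloy-11 < alloy-12; alloy-12 < alloy-14; alloy-14 < alloy-2; alloy-2 < alloy-6; alloy-6 < alloy-9; alloy-9 < alloy-16; alloy-16 < alloy-8; alloy-8 < alloy-13.
Together: alloy-11 < alloy-12 < alloy-14 < alloy-2 < alloy-6 < alloy-9 < alloy-16 < alloy-8 < alloy-13.
So alloy-11 < alloy-13; alloy-11 is the lower of the two.

alloy-11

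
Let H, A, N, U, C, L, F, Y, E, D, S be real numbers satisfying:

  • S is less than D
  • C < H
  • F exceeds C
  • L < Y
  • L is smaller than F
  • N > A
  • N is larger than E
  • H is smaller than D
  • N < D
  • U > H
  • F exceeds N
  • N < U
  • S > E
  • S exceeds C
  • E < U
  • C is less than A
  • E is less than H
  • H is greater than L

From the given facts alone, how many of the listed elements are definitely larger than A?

From A the given relations immediately reach N.
From those, D, U, F — 4 in total.
No other element is forced above A by the given relations, so the count is 4.

4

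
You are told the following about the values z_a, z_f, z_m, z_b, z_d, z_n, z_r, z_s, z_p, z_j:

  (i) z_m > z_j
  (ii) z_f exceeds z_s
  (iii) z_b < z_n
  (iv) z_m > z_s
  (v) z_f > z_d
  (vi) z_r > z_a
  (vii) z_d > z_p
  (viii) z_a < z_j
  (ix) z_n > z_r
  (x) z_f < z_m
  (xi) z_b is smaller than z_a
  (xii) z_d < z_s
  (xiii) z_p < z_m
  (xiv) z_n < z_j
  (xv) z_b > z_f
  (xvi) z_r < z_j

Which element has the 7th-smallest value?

The consecutive relations fix a unique order: z_p < z_d < z_s < z_f < z_b < z_a < z_r < z_n < z_j < z_m.
Counting 7 from the smallest end gives z_r.

z_r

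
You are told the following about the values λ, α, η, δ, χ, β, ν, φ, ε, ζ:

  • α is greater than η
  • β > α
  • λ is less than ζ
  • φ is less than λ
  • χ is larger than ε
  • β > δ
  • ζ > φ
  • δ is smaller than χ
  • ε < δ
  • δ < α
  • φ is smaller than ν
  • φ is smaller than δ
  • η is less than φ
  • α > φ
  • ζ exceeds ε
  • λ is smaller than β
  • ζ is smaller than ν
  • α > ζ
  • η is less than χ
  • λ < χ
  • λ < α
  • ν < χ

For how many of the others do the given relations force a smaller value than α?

6

Directly below α: η, φ, λ, δ, ζ.
One step further: ε (6 so far).
Nothing else is reachable below α; 6 in all.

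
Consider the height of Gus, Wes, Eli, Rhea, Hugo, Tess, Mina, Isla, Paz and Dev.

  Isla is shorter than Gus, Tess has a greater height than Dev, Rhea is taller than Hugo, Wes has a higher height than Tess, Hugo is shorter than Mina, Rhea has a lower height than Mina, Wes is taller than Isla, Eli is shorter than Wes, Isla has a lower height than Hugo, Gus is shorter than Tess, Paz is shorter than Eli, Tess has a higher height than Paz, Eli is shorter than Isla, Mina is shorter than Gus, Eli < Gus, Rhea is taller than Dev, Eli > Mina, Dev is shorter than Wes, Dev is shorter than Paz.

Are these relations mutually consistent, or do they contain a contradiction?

inconsistent

We have Mina < Eli stated directly, yet also Eli < Isla < Hugo < Rhea < Mina by chaining the others — so Eli < Mina. Contradiction.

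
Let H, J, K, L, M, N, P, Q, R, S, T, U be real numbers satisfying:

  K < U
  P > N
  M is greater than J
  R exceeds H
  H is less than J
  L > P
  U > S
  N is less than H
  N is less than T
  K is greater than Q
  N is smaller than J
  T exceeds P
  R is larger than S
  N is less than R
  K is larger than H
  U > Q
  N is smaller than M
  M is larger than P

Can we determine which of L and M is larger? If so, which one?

Following every chain through L: below L we get N, P.
M is not reached, and no chain runs the other way from M to L.
So the given relations leave the order of L and M undetermined.

undetermined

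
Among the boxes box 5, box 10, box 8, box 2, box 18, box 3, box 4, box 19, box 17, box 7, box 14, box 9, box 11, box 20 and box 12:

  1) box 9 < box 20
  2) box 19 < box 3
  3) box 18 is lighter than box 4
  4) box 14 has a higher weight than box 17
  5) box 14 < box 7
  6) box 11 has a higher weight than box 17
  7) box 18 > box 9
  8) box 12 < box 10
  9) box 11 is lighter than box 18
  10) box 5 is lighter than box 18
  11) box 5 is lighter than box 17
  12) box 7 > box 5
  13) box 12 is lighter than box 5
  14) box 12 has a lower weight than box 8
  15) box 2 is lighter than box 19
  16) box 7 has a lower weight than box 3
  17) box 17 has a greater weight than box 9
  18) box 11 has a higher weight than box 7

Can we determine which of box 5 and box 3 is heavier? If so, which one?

box 3

Link the given pairs in sequence: box 5 < box 17; box 17 < box 14; box 14 < box 7; box 7 < box 3.
Chaining these gives box 5 < box 17 < box 14 < box 7 < box 3.
So box 3 is heavier.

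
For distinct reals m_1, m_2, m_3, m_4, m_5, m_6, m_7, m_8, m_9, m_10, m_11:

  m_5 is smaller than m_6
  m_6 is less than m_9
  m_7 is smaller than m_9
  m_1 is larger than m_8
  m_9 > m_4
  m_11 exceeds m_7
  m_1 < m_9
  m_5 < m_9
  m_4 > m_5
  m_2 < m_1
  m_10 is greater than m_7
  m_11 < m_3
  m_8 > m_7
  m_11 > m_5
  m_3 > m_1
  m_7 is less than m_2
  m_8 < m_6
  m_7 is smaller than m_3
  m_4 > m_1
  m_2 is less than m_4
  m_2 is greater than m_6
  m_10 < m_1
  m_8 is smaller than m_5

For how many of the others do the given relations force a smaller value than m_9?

From m_9 the given relations immediately reach m_7, m_5, m_6, m_1, m_4.
From those, m_8, m_2, m_10 — 8 in total.
No other element is forced below m_9 by the given relations, so the count is 8.

8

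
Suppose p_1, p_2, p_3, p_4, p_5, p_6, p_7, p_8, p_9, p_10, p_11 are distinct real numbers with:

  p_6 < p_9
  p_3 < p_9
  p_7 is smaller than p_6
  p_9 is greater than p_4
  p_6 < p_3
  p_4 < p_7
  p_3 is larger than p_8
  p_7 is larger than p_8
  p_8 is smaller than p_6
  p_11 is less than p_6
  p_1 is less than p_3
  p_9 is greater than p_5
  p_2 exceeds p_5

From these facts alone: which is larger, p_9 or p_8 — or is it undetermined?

p_9

p_8 < p_7 and p_7 < p_6 give p_8 < p_6.
Then p_6 < p_3 extends the chain to p_3.
With p_3 < p_9: p_8 < p_7 < p_6 < p_3 < p_9.
So p_9 is larger.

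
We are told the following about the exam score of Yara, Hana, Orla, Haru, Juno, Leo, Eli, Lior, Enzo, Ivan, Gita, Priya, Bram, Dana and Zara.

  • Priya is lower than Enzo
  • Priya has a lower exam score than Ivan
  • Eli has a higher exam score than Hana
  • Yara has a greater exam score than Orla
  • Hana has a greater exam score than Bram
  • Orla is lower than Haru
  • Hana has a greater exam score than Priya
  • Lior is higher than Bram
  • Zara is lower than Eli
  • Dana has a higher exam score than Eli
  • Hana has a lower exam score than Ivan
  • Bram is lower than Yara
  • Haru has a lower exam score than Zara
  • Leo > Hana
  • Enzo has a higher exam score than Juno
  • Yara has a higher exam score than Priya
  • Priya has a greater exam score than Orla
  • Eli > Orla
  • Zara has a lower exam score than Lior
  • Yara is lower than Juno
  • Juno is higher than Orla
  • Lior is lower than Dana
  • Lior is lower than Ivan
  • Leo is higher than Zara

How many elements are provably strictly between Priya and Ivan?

1

Chaining upward from Priya reaches: Hana, Yara, Eli, Juno, Leo, Dana, Enzo.
Chaining downward from Ivan reaches: Orla, Haru, Bram, Hana, Zara, Lior.
Strictly between Priya and Ivan are those in both lists: Hana — 1 element.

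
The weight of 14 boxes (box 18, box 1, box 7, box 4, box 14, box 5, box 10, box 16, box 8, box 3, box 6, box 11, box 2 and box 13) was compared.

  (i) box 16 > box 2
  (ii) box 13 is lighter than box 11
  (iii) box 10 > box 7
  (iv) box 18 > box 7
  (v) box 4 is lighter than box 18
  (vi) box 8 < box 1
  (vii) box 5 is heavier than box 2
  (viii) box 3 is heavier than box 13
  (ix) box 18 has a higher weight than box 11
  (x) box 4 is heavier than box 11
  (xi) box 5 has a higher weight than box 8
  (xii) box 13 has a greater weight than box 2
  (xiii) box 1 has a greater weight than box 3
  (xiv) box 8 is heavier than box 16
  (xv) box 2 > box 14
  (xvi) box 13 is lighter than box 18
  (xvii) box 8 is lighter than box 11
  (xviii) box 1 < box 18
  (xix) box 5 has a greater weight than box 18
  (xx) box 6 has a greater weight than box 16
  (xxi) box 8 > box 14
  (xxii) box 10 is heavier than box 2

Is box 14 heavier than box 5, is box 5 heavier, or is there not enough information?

box 14 < box 2 and box 2 < box 16 give box 14 < box 16.
Then box 16 < box 8 extends the chain to box 8.
With box 8 < box 11: box 14 < box 2 < box 16 < box 8 < box 11.
Then box 11 < box 4 extends the chain to box 4.
With box 4 < box 18: box 14 < box 2 < box 16 < box 8 < box 11 < box 4 < box 18.
Then box 18 < box 5 extends the chain to box 5.
So box 5 is heavier.

box 5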